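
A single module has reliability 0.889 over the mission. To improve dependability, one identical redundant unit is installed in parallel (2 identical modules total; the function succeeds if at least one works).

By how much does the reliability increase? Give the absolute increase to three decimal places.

0.099

R_before = 0.889
R_after = 1 − (1 − 0.889)^2 = 0.988
ΔR = 0.988 − 0.889 = 0.099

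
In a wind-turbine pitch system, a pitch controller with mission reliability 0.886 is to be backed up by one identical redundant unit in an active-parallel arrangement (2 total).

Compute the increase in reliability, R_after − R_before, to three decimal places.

0.101

R_before = 0.886
R_after = 1 − (1 − 0.886)^2 = 0.987
ΔR = 0.987 − 0.886 = 0.101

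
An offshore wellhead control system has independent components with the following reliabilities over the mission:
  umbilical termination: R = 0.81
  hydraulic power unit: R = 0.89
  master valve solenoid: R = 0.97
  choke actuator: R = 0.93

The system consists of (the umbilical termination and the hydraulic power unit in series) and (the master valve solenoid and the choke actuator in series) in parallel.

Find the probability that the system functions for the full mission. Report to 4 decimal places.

Series (umbilical termination and hydraulic power unit): 0.810000 × 0.890000 = 0.720900
Series (master valve solenoid and choke actuator): 0.970000 × 0.930000 = 0.902100
Parallel ([0.720900] and [0.902100]): 1 − (1 − 0.720900)(1 − 0.902100) = 0.9727

0.9727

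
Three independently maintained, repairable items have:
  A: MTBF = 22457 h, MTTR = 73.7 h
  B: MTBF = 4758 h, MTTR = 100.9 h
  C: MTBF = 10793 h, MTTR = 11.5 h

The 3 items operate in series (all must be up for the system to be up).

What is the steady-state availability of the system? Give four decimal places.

A(A) = MTBF/(MTBF+MTTR) = 22457/(22457+73.7) = 0.996729
A(B) = MTBF/(MTBF+MTTR) = 4758/(4758+100.9) = 0.979234
A(C) = MTBF/(MTBF+MTTR) = 10793/(10793+11.5) = 0.998936
Series availability: 0.996729 × 0.979234 × 0.998936 = 0.9750

0.9750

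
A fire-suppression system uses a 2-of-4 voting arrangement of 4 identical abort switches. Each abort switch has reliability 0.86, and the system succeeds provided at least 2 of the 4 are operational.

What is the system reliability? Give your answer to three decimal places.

0.990

R = Σ_{i=2}^{4} C(4,i) p^i (1−p)^{4−i} with p = 0.86
C(4,2)·0.86^2·0.14^2 = 0.08698
C(4,3)·0.86^3·0.14^1 = 0.35619
C(4,4)·0.86^4·0.14^0 = 0.54701
Sum = 0.990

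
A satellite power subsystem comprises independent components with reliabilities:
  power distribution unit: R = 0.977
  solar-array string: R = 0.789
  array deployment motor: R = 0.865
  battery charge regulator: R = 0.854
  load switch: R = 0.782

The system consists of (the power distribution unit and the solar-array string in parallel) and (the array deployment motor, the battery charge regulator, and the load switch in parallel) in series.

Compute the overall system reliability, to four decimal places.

Parallel (power distribution unit and solar-array string): 1 − (1 − 0.977000)(1 − 0.789000) = 0.995147
Parallel (array deployment motor, battery charge regulator, and load switch): 1 − (1 − 0.865000)(1 − 0.854000)(1 − 0.782000) = 0.995703
Series ([0.995147] and [0.995703]): 0.995147 × 0.995703 = 0.9909

0.9909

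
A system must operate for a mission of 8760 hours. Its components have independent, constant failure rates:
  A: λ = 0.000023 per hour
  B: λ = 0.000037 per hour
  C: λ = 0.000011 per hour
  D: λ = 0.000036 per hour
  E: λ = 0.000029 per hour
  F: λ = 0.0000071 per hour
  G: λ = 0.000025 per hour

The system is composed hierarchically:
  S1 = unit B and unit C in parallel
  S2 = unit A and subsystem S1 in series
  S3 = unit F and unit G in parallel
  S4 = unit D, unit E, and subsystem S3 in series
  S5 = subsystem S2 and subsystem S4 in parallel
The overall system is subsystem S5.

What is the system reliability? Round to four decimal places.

0.9104

R(A) = exp(−0.000023 × 8760) = 0.817520
R(B) = exp(−0.000037 × 8760) = 0.723163
R(C) = exp(−0.000011 × 8760) = 0.908137
R(D) = exp(−0.000036 × 8760) = 0.729526
R(E) = exp(−0.000029 × 8760) = 0.775661
R(F) = exp(−0.0000071 × 8760) = 0.939699
R(G) = exp(−0.000025 × 8760) = 0.803322
Parallel (B and C): 1 − (1 − 0.723163)(1 − 0.908137) = 0.974569
Series (A and [0.974569]): 0.817520 × 0.974569 = 0.796730
Parallel (F and G): 1 − (1 − 0.939699)(1 − 0.803322) = 0.988140
Series (D, E, and [0.988140]): 0.729526 × 0.775661 × 0.988140 = 0.559154
Parallel ([0.796730] and [0.559154]): 1 − (1 − 0.796730)(1 − 0.559154) = 0.9104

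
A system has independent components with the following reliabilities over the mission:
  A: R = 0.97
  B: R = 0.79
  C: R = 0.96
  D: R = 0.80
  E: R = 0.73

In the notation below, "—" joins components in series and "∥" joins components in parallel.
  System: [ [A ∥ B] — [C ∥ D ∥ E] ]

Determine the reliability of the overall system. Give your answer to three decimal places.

Parallel (A and B): 1 − (1 − 0.97000)(1 − 0.79000) = 0.99370
Parallel (C, D, and E): 1 − (1 − 0.96000)(1 − 0.80000)(1 − 0.73000) = 0.99784
Series ([0.99370] and [0.99784]): 0.99370 × 0.99784 = 0.992

0.992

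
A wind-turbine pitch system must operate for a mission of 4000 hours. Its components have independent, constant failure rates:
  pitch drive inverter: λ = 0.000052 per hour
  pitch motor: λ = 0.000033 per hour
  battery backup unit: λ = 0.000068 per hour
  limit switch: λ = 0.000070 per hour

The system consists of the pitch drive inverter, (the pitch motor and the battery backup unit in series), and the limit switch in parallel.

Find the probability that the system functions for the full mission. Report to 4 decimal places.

0.9848

R(pitch drive inverter) = exp(−0.000052 × 4000) = 0.812207
R(pitch motor) = exp(−0.000033 × 4000) = 0.876341
R(battery backup unit) = exp(−0.000068 × 4000) = 0.761854
R(limit switch) = exp(−0.000070 × 4000) = 0.755784
Series (pitch motor and battery backup unit): 0.876341 × 0.761854 = 0.667644
Parallel (pitch drive inverter, [0.667644], and limit switch): 1 − (1 − 0.812207)(1 − 0.667644)(1 − 0.755784) = 0.9848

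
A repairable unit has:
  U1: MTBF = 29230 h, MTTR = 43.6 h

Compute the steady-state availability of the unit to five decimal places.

A(U1) = MTBF/(MTBF+MTTR) = 29230/(29230+43.6) = 0.99851

0.99851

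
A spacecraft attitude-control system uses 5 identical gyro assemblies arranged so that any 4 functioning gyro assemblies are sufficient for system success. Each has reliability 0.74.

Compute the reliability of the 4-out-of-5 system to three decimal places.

R = Σ_{i=4}^{5} C(5,i) p^i (1−p)^{5−i} with p = 0.74
C(5,4)·0.74^4·0.26^1 = 0.38983
C(5,5)·0.74^5·0.26^0 = 0.22190
Sum = 0.612

0.612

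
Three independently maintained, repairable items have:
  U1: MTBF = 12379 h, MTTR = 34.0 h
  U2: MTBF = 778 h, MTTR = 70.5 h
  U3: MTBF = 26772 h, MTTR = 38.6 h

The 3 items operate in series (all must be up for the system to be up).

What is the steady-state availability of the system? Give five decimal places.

A(U1) = MTBF/(MTBF+MTTR) = 12379/(12379+34.0) = 0.997261
A(U2) = MTBF/(MTBF+MTTR) = 778/(778+70.5) = 0.916912
A(U3) = MTBF/(MTBF+MTTR) = 26772/(26772+38.6) = 0.998560
Series availability: 0.997261 × 0.916912 × 0.998560 = 0.91308

0.91308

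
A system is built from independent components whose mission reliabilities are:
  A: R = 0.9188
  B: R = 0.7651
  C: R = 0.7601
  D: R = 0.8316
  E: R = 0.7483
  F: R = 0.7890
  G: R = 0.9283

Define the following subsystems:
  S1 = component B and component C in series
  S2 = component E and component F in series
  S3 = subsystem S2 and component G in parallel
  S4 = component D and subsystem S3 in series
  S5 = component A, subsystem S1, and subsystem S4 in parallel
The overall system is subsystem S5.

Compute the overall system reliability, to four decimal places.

Series (B and C): 0.765100 × 0.760100 = 0.581553
Series (E and F): 0.748300 × 0.789000 = 0.590409
Parallel ([0.590409] and G): 1 − (1 − 0.590409)(1 − 0.928300) = 0.970632
Series (D and [0.970632]): 0.831600 × 0.970632 = 0.807178
Parallel (A, [0.581553], and [0.807178]): 1 − (1 − 0.918800)(1 − 0.581553)(1 − 0.807178) = 0.9934

0.9934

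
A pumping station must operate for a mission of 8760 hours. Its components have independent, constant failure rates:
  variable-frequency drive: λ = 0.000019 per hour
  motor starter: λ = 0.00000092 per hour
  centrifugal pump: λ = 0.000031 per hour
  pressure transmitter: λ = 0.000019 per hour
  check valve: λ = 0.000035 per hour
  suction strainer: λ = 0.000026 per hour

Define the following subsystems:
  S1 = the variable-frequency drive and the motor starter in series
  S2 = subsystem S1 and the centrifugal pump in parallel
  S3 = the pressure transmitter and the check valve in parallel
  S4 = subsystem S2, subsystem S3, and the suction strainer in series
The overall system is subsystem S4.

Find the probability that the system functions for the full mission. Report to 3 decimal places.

R(variable-frequency drive) = exp(−0.000019 × 8760) = 0.84667
R(motor starter) = exp(−0.00000092 × 8760) = 0.99197
R(centrifugal pump) = exp(−0.000031 × 8760) = 0.76219
R(pressure transmitter) = exp(−0.000019 × 8760) = 0.84667
R(check valve) = exp(−0.000035 × 8760) = 0.73594
R(suction strainer) = exp(−0.000026 × 8760) = 0.79632
Series (variable-frequency drive and motor starter): 0.84667 × 0.99197 = 0.83987
Parallel ([0.83987] and centrifugal pump): 1 − (1 − 0.83987)(1 − 0.76219) = 0.96192
Parallel (pressure transmitter and check valve): 1 − (1 − 0.84667)(1 − 0.73594) = 0.95951
Series ([0.96192], [0.95951], and suction strainer): 0.96192 × 0.95951 × 0.79632 = 0.735

0.735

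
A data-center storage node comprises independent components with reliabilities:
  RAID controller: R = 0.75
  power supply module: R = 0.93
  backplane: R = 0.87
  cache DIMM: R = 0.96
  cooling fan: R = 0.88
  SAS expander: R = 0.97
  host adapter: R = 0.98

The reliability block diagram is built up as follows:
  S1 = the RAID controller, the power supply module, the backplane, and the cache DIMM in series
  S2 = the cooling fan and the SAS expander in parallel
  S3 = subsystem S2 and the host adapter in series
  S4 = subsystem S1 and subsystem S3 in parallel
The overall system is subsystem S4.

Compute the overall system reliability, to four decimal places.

0.9902

Series (RAID controller, power supply module, backplane, and cache DIMM): 0.750000 × 0.930000 × 0.870000 × 0.960000 = 0.582552
Parallel (cooling fan and SAS expander): 1 − (1 − 0.880000)(1 − 0.970000) = 0.996400
Series ([0.996400] and host adapter): 0.996400 × 0.980000 = 0.976472
Parallel ([0.582552] and [0.976472]): 1 − (1 − 0.582552)(1 − 0.976472) = 0.9902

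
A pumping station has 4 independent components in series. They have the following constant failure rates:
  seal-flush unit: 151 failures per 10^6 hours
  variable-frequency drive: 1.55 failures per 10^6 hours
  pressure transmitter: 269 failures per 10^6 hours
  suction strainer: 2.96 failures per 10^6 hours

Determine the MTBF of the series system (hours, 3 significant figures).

Series of exponential components: λ_sys = Σ λ_i
λ_sys = 0.000151 + 0.00000155 + 0.000269 + 0.00000296 = 4.2451e-04 /h
MTBF = 1 / λ_sys = 2360 h

2360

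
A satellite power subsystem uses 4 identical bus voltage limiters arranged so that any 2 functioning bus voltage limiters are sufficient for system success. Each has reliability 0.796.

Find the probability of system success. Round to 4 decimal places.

R = Σ_{i=2}^{4} C(4,i) p^i (1−p)^{4−i} with p = 0.796
C(4,2)·0.796^2·0.204^2 = 0.158211
C(4,3)·0.796^3·0.204^1 = 0.411556
C(4,4)·0.796^4·0.204^0 = 0.401469
Sum = 0.9712

0.9712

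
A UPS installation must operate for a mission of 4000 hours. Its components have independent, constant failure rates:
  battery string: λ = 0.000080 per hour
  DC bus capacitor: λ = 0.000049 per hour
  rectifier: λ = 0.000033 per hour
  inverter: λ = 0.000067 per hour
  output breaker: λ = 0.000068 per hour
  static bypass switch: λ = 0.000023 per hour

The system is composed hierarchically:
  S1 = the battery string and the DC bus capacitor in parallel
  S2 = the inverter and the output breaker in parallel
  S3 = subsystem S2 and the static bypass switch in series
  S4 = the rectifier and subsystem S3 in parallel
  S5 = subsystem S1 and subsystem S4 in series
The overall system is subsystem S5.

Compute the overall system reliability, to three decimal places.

0.935

R(battery string) = exp(−0.000080 × 4000) = 0.72615
R(DC bus capacitor) = exp(−0.000049 × 4000) = 0.82201
R(rectifier) = exp(−0.000033 × 4000) = 0.87634
R(inverter) = exp(−0.000067 × 4000) = 0.76491
R(output breaker) = exp(−0.000068 × 4000) = 0.76185
R(static bypass switch) = exp(−0.000023 × 4000) = 0.91211
Parallel (battery string and DC bus capacitor): 1 − (1 − 0.72615)(1 − 0.82201) = 0.95126
Parallel (inverter and output breaker): 1 − (1 − 0.76491)(1 − 0.76185) = 0.94401
Series ([0.94401] and static bypass switch): 0.94401 × 0.91211 = 0.86104
Parallel (rectifier and [0.86104]): 1 − (1 − 0.87634)(1 − 0.86104) = 0.98282
Series ([0.95126] and [0.98282]): 0.95126 × 0.98282 = 0.935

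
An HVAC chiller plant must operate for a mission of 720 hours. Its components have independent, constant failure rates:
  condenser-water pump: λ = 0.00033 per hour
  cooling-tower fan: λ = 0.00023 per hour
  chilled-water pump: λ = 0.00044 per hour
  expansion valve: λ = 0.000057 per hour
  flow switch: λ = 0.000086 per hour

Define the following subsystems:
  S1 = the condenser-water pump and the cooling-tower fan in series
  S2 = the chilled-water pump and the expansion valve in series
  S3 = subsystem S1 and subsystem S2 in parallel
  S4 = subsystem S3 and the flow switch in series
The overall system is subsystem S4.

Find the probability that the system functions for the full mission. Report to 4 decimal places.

R(condenser-water pump) = exp(−0.00033 × 720) = 0.788518
R(cooling-tower fan) = exp(−0.00023 × 720) = 0.847385
R(chilled-water pump) = exp(−0.00044 × 720) = 0.728476
R(expansion valve) = exp(−0.000057 × 720) = 0.959791
R(flow switch) = exp(−0.000086 × 720) = 0.939958
Series (condenser-water pump and cooling-tower fan): 0.788518 × 0.847385 = 0.668178
Series (chilled-water pump and expansion valve): 0.728476 × 0.959791 = 0.699185
Parallel ([0.668178] and [0.699185]): 1 − (1 − 0.668178)(1 − 0.699185) = 0.900183
Series ([0.900183] and flow switch): 0.900183 × 0.939958 = 0.8461

0.8461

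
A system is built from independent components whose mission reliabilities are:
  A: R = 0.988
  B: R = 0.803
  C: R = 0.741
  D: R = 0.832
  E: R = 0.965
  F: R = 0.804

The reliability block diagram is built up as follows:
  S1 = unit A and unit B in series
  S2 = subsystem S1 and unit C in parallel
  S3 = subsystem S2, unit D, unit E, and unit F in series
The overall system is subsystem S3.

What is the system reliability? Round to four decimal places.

0.6110

Series (A and B): 0.988000 × 0.803000 = 0.793364
Parallel ([0.793364] and C): 1 − (1 − 0.793364)(1 − 0.741000) = 0.946481
Series ([0.946481], D, E, and F): 0.946481 × 0.832000 × 0.965000 × 0.804000 = 0.6110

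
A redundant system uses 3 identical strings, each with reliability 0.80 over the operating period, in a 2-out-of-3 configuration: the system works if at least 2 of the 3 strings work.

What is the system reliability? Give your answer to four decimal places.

R = Σ_{i=2}^{3} C(3,i) p^i (1−p)^{3−i} with p = 0.80
C(3,2)·0.80^2·0.20^1 = 0.384000
C(3,3)·0.80^3·0.20^0 = 0.512000
Sum = 0.8960

0.8960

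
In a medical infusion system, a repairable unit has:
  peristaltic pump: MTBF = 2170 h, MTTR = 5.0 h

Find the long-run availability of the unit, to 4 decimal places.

A(peristaltic pump) = MTBF/(MTBF+MTTR) = 2170/(2170+5.0) = 0.9977

0.9977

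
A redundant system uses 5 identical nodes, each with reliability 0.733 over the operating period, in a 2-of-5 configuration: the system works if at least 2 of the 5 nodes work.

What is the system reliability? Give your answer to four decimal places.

0.9800

R = Σ_{i=2}^{5} C(5,i) p^i (1−p)^{5−i} with p = 0.733
C(5,2)·0.733^2·0.267^3 = 0.102268
C(5,3)·0.733^3·0.267^2 = 0.280759
C(5,4)·0.733^4·0.267^1 = 0.385387
C(5,5)·0.733^5·0.267^0 = 0.211602
Sum = 0.9800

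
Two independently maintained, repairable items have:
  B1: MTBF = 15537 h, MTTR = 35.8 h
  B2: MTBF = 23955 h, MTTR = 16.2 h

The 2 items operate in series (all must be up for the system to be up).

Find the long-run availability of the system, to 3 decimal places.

A(B1) = MTBF/(MTBF+MTTR) = 15537/(15537+35.8) = 0.997701
A(B2) = MTBF/(MTBF+MTTR) = 23955/(23955+16.2) = 0.999324
Series availability: 0.997701 × 0.999324 = 0.997

0.997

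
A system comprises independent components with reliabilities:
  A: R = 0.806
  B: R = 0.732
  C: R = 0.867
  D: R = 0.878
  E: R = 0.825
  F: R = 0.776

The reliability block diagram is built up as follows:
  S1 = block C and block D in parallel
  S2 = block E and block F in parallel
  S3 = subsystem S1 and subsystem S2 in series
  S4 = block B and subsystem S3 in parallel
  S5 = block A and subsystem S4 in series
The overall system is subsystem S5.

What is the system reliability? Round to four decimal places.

0.7942

Parallel (C and D): 1 − (1 − 0.867000)(1 − 0.878000) = 0.983774
Parallel (E and F): 1 − (1 − 0.825000)(1 − 0.776000) = 0.960800
Series ([0.983774] and [0.960800]): 0.983774 × 0.960800 = 0.945210
Parallel (B and [0.945210]): 1 − (1 − 0.732000)(1 − 0.945210) = 0.985316
Series (A and [0.985316]): 0.806000 × 0.985316 = 0.7942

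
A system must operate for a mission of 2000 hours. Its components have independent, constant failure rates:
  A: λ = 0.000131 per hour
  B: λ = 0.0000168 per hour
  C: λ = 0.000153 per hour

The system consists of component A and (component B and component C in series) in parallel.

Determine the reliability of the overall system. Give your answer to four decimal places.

0.9336

R(A) = exp(−0.000131 × 2000) = 0.769511
R(B) = exp(−0.0000168 × 2000) = 0.966958
R(C) = exp(−0.000153 × 2000) = 0.736387
Series (B and C): 0.966958 × 0.736387 = 0.712055
Parallel (A and [0.712055]): 1 − (1 − 0.769511)(1 − 0.712055) = 0.9336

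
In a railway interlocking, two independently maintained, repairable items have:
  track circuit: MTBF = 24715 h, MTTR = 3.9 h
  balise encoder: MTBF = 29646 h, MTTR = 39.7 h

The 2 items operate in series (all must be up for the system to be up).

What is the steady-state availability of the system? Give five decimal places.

A(track circuit) = MTBF/(MTBF+MTTR) = 24715/(24715+3.9) = 0.999842
A(balise encoder) = MTBF/(MTBF+MTTR) = 29646/(29646+39.7) = 0.998663
Series availability: 0.999842 × 0.998663 = 0.99851

0.99851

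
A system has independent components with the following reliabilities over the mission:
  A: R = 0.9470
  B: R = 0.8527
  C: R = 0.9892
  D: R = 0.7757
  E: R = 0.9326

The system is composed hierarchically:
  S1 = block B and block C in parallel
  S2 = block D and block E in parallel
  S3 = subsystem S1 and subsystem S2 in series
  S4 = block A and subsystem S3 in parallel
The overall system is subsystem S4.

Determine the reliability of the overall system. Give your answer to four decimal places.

0.9991

Parallel (B and C): 1 − (1 − 0.852700)(1 − 0.989200) = 0.998409
Parallel (D and E): 1 − (1 − 0.775700)(1 − 0.932600) = 0.984882
Series ([0.998409] and [0.984882]): 0.998409 × 0.984882 = 0.983315
Parallel (A and [0.983315]): 1 − (1 − 0.947000)(1 − 0.983315) = 0.9991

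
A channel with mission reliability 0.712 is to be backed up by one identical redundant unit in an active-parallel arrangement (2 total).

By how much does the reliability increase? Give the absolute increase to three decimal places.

0.205

R_before = 0.712
R_after = 1 − (1 − 0.712)^2 = 0.917
ΔR = 0.917 − 0.712 = 0.205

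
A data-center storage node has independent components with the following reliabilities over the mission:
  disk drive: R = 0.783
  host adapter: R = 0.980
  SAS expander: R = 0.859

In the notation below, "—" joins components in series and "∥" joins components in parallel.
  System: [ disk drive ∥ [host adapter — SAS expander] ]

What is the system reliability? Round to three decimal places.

0.966

Series (host adapter and SAS expander): 0.98000 × 0.85900 = 0.84182
Parallel (disk drive and [0.84182]): 1 − (1 − 0.78300)(1 − 0.84182) = 0.966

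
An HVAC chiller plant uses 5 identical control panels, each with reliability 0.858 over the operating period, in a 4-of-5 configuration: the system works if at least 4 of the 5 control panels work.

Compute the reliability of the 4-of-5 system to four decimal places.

R = Σ_{i=4}^{5} C(5,i) p^i (1−p)^{5−i} with p = 0.858
C(5,4)·0.858^4·0.142^1 = 0.384776
C(5,5)·0.858^5·0.142^0 = 0.464982
Sum = 0.8498

0.8498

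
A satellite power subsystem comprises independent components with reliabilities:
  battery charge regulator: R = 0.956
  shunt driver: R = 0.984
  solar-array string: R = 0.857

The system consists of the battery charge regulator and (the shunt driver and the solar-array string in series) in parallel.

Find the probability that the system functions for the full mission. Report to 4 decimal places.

0.9931

Series (shunt driver and solar-array string): 0.984000 × 0.857000 = 0.843288
Parallel (battery charge regulator and [0.843288]): 1 − (1 − 0.956000)(1 − 0.843288) = 0.9931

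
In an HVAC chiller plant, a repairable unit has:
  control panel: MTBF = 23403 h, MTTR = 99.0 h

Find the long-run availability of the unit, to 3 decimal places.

0.996

A(control panel) = MTBF/(MTBF+MTTR) = 23403/(23403+99.0) = 0.996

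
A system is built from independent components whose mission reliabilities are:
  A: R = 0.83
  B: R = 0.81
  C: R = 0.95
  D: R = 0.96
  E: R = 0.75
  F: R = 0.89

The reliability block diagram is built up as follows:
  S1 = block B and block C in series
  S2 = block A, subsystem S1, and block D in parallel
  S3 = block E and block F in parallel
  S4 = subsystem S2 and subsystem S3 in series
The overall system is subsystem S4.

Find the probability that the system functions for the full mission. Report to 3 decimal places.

0.971

Series (B and C): 0.81000 × 0.95000 = 0.76950
Parallel (A, [0.76950], and D): 1 − (1 − 0.83000)(1 − 0.76950)(1 − 0.96000) = 0.99843
Parallel (E and F): 1 − (1 − 0.75000)(1 − 0.89000) = 0.97250
Series ([0.99843] and [0.97250]): 0.99843 × 0.97250 = 0.971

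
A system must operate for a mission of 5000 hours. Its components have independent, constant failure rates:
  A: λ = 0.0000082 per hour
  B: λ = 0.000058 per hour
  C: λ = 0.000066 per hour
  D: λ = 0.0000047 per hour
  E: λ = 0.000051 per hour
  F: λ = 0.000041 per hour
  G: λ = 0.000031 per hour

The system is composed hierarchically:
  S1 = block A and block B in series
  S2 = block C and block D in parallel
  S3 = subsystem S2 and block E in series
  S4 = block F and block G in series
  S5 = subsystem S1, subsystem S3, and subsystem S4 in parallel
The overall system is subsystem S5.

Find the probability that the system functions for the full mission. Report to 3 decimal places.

0.980

R(A) = exp(−0.0000082 × 5000) = 0.95983
R(B) = exp(−0.000058 × 5000) = 0.74826
R(C) = exp(−0.000066 × 5000) = 0.71892
R(D) = exp(−0.0000047 × 5000) = 0.97677
R(E) = exp(−0.000051 × 5000) = 0.77492
R(F) = exp(−0.000041 × 5000) = 0.81465
R(G) = exp(−0.000031 × 5000) = 0.85642
Series (A and B): 0.95983 × 0.74826 = 0.71820
Parallel (C and D): 1 − (1 − 0.71892)(1 − 0.97677) = 0.99347
Series ([0.99347] and E): 0.99347 × 0.77492 = 0.76986
Series (F and G): 0.81465 × 0.85642 = 0.69768
Parallel ([0.71820], [0.76986], and [0.69768]): 1 − (1 − 0.71820)(1 − 0.76986)(1 − 0.69768) = 0.980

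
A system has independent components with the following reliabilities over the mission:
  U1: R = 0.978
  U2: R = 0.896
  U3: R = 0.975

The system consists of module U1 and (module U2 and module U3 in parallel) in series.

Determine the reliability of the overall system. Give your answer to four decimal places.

0.9755

Parallel (U2 and U3): 1 − (1 − 0.896000)(1 − 0.975000) = 0.997400
Series (U1 and [0.997400]): 0.978000 × 0.997400 = 0.9755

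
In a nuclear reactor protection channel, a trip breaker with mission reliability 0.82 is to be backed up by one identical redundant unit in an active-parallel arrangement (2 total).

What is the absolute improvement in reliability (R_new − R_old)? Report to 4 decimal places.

R_before = 0.82
R_after = 1 − (1 − 0.82)^2 = 0.9676
ΔR = 0.9676 − 0.82 = 0.1476

0.1476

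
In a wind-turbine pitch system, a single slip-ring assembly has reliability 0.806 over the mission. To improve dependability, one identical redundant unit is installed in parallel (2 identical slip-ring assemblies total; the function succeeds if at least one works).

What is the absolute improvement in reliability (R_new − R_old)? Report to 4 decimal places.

R_before = 0.806
R_after = 1 − (1 − 0.806)^2 = 0.9624
ΔR = 0.9624 − 0.806 = 0.1564

0.1564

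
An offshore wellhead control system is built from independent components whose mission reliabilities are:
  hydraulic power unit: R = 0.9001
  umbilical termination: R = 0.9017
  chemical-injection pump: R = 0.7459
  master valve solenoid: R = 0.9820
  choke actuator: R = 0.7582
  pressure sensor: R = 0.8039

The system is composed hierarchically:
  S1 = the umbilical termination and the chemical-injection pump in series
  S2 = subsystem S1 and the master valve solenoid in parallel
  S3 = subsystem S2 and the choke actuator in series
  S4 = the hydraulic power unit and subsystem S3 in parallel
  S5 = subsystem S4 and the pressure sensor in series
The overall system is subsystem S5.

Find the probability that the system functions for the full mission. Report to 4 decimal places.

0.7841

Series (umbilical termination and chemical-injection pump): 0.901700 × 0.745900 = 0.672578
Parallel ([0.672578] and master valve solenoid): 1 − (1 − 0.672578)(1 − 0.982000) = 0.994106
Series ([0.994106] and choke actuator): 0.994106 × 0.758200 = 0.753731
Parallel (hydraulic power unit and [0.753731]): 1 − (1 − 0.900100)(1 − 0.753731) = 0.975398
Series ([0.975398] and pressure sensor): 0.975398 × 0.803900 = 0.7841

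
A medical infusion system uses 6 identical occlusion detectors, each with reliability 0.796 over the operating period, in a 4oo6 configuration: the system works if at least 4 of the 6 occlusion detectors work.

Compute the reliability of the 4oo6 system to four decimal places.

R = Σ_{i=4}^{6} C(6,i) p^i (1−p)^{6−i} with p = 0.796
C(6,4)·0.796^4·0.204^2 = 0.250613
C(6,5)·0.796^5·0.204^1 = 0.391153
C(6,6)·0.796^6·0.204^0 = 0.254377
Sum = 0.8961

0.8961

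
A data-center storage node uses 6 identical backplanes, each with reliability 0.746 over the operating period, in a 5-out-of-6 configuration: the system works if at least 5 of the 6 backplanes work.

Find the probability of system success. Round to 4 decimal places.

0.5245

R = Σ_{i=5}^{6} C(6,i) p^i (1−p)^{6−i} with p = 0.746
C(6,5)·0.746^5·0.254^1 = 0.352111
C(6,6)·0.746^6·0.254^0 = 0.172359
Sum = 0.5245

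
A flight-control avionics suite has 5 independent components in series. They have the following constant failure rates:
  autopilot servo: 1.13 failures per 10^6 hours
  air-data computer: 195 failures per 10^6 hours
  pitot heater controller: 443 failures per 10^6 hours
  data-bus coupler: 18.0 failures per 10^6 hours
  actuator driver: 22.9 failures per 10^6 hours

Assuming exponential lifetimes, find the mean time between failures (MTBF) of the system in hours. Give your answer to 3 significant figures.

1470

Series of exponential components: λ_sys = Σ λ_i
λ_sys = 0.00000113 + 0.000195 + 0.000443 + 0.0000180 + 0.0000229 = 6.8003e-04 /h
MTBF = 1 / λ_sys = 1470 h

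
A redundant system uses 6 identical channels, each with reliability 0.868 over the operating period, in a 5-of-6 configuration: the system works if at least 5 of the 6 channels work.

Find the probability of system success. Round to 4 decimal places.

0.8179

R = Σ_{i=5}^{6} C(6,i) p^i (1−p)^{6−i} with p = 0.868
C(6,5)·0.868^5·0.132^1 = 0.390233
C(6,6)·0.868^6·0.132^0 = 0.427679
Sum = 0.8179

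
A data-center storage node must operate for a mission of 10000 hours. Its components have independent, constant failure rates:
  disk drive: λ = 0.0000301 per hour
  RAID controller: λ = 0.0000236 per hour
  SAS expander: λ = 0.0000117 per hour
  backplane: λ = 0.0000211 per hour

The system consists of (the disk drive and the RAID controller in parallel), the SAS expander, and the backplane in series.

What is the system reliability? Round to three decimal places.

0.681

R(disk drive) = exp(−0.0000301 × 10000) = 0.74008
R(RAID controller) = exp(−0.0000236 × 10000) = 0.78978
R(SAS expander) = exp(−0.0000117 × 10000) = 0.88959
R(backplane) = exp(−0.0000211 × 10000) = 0.80977
Parallel (disk drive and RAID controller): 1 − (1 − 0.74008)(1 − 0.78978) = 0.94536
Series ([0.94536], SAS expander, and backplane): 0.94536 × 0.88959 × 0.80977 = 0.681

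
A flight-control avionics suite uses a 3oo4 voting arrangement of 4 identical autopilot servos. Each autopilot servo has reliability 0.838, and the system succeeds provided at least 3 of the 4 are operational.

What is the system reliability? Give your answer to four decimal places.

0.8745

R = Σ_{i=3}^{4} C(4,i) p^i (1−p)^{4−i} with p = 0.838
C(4,3)·0.838^3·0.162^1 = 0.381335
C(4,4)·0.838^4·0.162^0 = 0.493147
Sum = 0.8745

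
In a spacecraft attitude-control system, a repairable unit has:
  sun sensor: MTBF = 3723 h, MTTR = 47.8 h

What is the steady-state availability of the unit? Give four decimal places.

A(sun sensor) = MTBF/(MTBF+MTTR) = 3723/(3723+47.8) = 0.9873

0.9873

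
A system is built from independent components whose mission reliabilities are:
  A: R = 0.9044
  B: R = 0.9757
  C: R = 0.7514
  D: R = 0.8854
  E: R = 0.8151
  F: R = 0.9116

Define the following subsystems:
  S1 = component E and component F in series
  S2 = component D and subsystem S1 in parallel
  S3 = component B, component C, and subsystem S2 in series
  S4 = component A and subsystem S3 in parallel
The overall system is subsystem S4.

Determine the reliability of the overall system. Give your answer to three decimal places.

0.972

Series (E and F): 0.81510 × 0.91160 = 0.74305
Parallel (D and [0.74305]): 1 − (1 − 0.88540)(1 − 0.74305) = 0.97055
Series (B, C, and [0.97055]): 0.97570 × 0.75140 × 0.97055 = 0.71155
Parallel (A and [0.71155]): 1 − (1 − 0.90440)(1 − 0.71155) = 0.972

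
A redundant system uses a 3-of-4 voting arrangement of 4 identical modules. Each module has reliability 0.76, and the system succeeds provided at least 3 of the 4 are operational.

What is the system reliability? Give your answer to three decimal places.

R = Σ_{i=3}^{4} C(4,i) p^i (1−p)^{4−i} with p = 0.76
C(4,3)·0.76^3·0.24^1 = 0.42142
C(4,4)·0.76^4·0.24^0 = 0.33362
Sum = 0.755

0.755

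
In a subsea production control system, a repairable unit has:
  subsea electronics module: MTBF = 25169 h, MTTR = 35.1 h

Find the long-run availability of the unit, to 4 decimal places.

A(subsea electronics module) = MTBF/(MTBF+MTTR) = 25169/(25169+35.1) = 0.9986

0.9986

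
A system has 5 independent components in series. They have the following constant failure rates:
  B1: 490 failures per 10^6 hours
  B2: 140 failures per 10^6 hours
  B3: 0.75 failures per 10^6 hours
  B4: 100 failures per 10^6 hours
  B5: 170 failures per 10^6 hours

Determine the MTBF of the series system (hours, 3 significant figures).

Series of exponential components: λ_sys = Σ λ_i
λ_sys = 0.00049 + 0.00014 + 0.00000075 + 0.00010 + 0.00017 = 9.0075e-04 /h
MTBF = 1 / λ_sys = 1110 h

1110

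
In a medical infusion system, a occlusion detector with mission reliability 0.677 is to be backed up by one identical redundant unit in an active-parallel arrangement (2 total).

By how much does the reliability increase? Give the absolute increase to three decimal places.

R_before = 0.677
R_after = 1 − (1 − 0.677)^2 = 0.896
ΔR = 0.896 − 0.677 = 0.219

0.219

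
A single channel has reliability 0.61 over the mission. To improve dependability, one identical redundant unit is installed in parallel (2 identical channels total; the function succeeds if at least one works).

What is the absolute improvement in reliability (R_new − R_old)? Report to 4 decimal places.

R_before = 0.61
R_after = 1 − (1 − 0.61)^2 = 0.8479
ΔR = 0.8479 − 0.61 = 0.2379

0.2379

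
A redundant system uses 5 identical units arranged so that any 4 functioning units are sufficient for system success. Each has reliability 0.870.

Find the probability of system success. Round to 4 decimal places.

0.8708

R = Σ_{i=4}^{5} C(5,i) p^i (1−p)^{5−i} with p = 0.870
C(5,4)·0.870^4·0.130^1 = 0.372383
C(5,5)·0.870^5·0.130^0 = 0.498421
Sum = 0.8708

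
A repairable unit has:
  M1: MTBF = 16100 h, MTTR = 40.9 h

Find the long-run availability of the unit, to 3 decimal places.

A(M1) = MTBF/(MTBF+MTTR) = 16100/(16100+40.9) = 0.997

0.997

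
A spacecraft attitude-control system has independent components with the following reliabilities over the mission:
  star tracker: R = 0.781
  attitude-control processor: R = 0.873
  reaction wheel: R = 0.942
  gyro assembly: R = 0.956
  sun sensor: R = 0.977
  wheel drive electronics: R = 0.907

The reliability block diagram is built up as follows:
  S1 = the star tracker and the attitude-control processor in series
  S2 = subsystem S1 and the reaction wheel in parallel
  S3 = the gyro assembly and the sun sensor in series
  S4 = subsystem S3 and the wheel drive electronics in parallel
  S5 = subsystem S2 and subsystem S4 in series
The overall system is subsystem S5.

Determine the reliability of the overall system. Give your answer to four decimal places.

Series (star tracker and attitude-control processor): 0.781000 × 0.873000 = 0.681813
Parallel ([0.681813] and reaction wheel): 1 − (1 − 0.681813)(1 − 0.942000) = 0.981545
Series (gyro assembly and sun sensor): 0.956000 × 0.977000 = 0.934012
Parallel ([0.934012] and wheel drive electronics): 1 − (1 − 0.934012)(1 − 0.907000) = 0.993863
Series ([0.981545] and [0.993863]): 0.981545 × 0.993863 = 0.9755

0.9755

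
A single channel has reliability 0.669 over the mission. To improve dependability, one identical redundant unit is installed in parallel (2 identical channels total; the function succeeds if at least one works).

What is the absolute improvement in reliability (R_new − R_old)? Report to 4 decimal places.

R_before = 0.669
R_after = 1 − (1 − 0.669)^2 = 0.8904
ΔR = 0.8904 − 0.669 = 0.2214

0.2214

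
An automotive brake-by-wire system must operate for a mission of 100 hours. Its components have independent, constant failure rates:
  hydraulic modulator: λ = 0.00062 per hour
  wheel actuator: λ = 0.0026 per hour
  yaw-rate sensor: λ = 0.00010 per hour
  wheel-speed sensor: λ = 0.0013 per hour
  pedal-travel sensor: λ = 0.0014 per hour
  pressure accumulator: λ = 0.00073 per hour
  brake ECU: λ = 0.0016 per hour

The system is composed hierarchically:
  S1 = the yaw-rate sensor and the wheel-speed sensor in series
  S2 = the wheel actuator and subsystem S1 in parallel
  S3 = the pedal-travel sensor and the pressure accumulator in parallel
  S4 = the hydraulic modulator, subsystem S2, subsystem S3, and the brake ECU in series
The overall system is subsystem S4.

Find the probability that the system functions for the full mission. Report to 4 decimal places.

0.7698

R(hydraulic modulator) = exp(−0.00062 × 100) = 0.939883
R(wheel actuator) = exp(−0.0026 × 100) = 0.771052
R(yaw-rate sensor) = exp(−0.00010 × 100) = 0.990050
R(wheel-speed sensor) = exp(−0.0013 × 100) = 0.878095
R(pedal-travel sensor) = exp(−0.0014 × 100) = 0.869358
R(pressure accumulator) = exp(−0.00073 × 100) = 0.929601
R(brake ECU) = exp(−0.0016 × 100) = 0.852144
Series (yaw-rate sensor and wheel-speed sensor): 0.990050 × 0.878095 = 0.869358
Parallel (wheel actuator and [0.869358]): 1 − (1 − 0.771052)(1 − 0.869358) = 0.970090
Parallel (pedal-travel sensor and pressure accumulator): 1 − (1 − 0.869358)(1 − 0.929601) = 0.990803
Series (hydraulic modulator, [0.970090], [0.990803], and brake ECU): 0.939883 × 0.970090 × 0.990803 × 0.852144 = 0.7698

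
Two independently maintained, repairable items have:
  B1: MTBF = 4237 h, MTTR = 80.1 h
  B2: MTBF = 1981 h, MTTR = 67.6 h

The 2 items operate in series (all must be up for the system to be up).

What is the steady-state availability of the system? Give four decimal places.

A(B1) = MTBF/(MTBF+MTTR) = 4237/(4237+80.1) = 0.981446
A(B2) = MTBF/(MTBF+MTTR) = 1981/(1981+67.6) = 0.967002
Series availability: 0.981446 × 0.967002 = 0.9491

0.9491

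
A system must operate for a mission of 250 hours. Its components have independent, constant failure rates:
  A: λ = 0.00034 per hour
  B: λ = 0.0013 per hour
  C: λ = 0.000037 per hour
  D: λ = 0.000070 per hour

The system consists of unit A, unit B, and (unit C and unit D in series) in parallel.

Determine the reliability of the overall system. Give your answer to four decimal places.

0.9994

R(A) = exp(−0.00034 × 250) = 0.918512
R(B) = exp(−0.0013 × 250) = 0.722527
R(C) = exp(−0.000037 × 250) = 0.990793
R(D) = exp(−0.000070 × 250) = 0.982652
Series (C and D): 0.990793 × 0.982652 = 0.973605
Parallel (A, B, and [0.973605]): 1 − (1 − 0.918512)(1 − 0.722527)(1 − 0.973605) = 0.9994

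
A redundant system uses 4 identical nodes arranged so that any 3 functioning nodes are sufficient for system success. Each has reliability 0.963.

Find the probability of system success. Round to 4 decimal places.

0.9922

R = Σ_{i=3}^{4} C(4,i) p^i (1−p)^{4−i} with p = 0.963
C(4,3)·0.963^3·0.037^1 = 0.132172
C(4,4)·0.963^4·0.037^0 = 0.860013
Sum = 0.9922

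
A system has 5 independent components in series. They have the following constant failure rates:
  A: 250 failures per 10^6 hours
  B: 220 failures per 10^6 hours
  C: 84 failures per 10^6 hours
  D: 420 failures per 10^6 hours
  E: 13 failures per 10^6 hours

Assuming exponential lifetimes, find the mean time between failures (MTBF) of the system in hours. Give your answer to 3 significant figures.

1010

Series of exponential components: λ_sys = Σ λ_i
λ_sys = 0.00025 + 0.00022 + 0.000084 + 0.00042 + 0.000013 = 9.8700e-04 /h
MTBF = 1 / λ_sys = 1010 h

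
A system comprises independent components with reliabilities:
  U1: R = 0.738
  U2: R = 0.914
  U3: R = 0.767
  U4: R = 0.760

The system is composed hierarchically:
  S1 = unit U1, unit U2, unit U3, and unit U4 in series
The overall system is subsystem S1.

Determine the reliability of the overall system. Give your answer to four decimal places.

Series (U1, U2, U3, and U4): 0.738000 × 0.914000 × 0.767000 × 0.760000 = 0.3932

0.3932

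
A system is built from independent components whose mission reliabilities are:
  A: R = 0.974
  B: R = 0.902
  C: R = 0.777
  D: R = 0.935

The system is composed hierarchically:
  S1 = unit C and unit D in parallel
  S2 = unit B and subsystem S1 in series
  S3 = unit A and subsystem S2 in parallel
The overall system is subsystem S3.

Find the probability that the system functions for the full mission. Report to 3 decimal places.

Parallel (C and D): 1 − (1 − 0.77700)(1 − 0.93500) = 0.98551
Series (B and [0.98551]): 0.90200 × 0.98551 = 0.88893
Parallel (A and [0.88893]): 1 − (1 − 0.97400)(1 − 0.88893) = 0.997

0.997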